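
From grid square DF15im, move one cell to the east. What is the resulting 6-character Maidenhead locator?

DF15jm

Longitude subsquare i = 8; +1 → 9 = j.
The latitude characters are unchanged.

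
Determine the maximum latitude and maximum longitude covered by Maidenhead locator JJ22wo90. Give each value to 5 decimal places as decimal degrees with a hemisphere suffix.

Field J=9, J=9: +9·20° lon, +9·10° lat → SW at lon 0°, lat 0°.
Square 2, 2: +2·2° lon, +2·1° lat → SW at lon 4°, lat 2°.
Subsquare w=22, o=14: +22·0.0833333° lon, +14·0.0416667° lat → SW at lon 5.83333°, lat 2.58333°.
Extended square 9, 0: +9·0.00833333° lon, +0·0.00416667° lat → SW at lon 5.90833°, lat 2.58333°.
Cell spans 0.00833333° lon × 0.00416667° lat. NE corner is SW corner plus one full cell.
latitude 2.58750° N, longitude 5.91667° E.

2.58750° N, 5.91667° E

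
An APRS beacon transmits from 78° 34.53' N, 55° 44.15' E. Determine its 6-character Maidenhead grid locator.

LQ78un

Offset from 180°W / 90°S: lon 235.7358°, lat 168.5755°.
Field: lon ⌊235.7358/20⌋ = 11 → L; lat ⌊168.5755/10⌋ = 16 → Q.
Square: lon ⌊15.7358/2⌋ = 7; lat ⌊8.5755/1⌋ = 8.
Subsquare: lon ⌊1.7358/0.0833333⌋ = 20 → u; lat ⌊0.5755/0.0416667⌋ = 13 → n.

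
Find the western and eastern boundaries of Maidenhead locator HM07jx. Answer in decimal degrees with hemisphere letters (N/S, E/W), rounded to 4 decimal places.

39.2500° W, 39.1667° W

Field H=7, M=12: +7·20° lon, +12·10° lat → SW at lon -40°, lat 30°.
Square 0, 7: +0·2° lon, +7·1° lat → SW at lon -40°, lat 37°.
Subsquare j=9, x=23: +9·0.0833333° lon, +23·0.0416667° lat → SW at lon -39.25°, lat 37.9583°.
Cell spans 0.0833333° lon × 0.0416667° lat.
west 39.2500° W, east 39.1667° W.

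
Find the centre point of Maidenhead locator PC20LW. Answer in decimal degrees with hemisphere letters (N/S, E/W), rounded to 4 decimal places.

69.0625° S, 124.9583° E

Field P=15, C=2: +15·20° lon, +2·10° lat → SW at lon 120°, lat -70°.
Square 2, 0: +2·2° lon, +0·1° lat → SW at lon 124°, lat -70°.
Subsquare l=11, w=22: +11·0.0833333° lon, +22·0.0416667° lat → SW at lon 124.917°, lat -69.0833°.
Cell spans 0.0833333° lon × 0.0416667° lat. Centre is SW corner plus half of each.
latitude 69.0625° S, longitude 124.9583° E.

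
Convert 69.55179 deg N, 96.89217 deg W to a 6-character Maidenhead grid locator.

Shift to the Maidenhead origin (180°W, 90°S): lon 83.1078, lat 159.5518.
Field: lon ⌊83.1078/20⌋ = 4 → E; lat ⌊159.5518/10⌋ = 15 → P.
Square: lon ⌊3.1078/2⌋ = 1; lat ⌊9.5518/1⌋ = 9.
Subsquare: lon ⌊1.1078/0.0833333⌋ = 13 → n; lat ⌊0.5518/0.0416667⌋ = 13 → n.

EP19nn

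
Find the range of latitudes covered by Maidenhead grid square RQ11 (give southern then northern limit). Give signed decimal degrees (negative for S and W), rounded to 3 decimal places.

Field R=17, Q=16: +17·20° lon, +16·10° lat → SW at lon 160°, lat 70°.
Square 1, 1: +1·2° lon, +1·1° lat → SW at lon 162°, lat 71°.
Cell spans 2° lon × 1° lat.
south 71.000, north 72.000.

71.000, 72.000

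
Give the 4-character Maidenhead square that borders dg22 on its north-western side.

Longitude square 2; −1 → 1.
Latitude square 2; +1 → 3.

DG13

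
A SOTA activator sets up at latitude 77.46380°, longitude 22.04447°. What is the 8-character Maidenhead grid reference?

KQ17al51

Shift to the Maidenhead origin (180°W, 90°S): lon 202.04447, lat 167.46380.
Field (20°×10°, letters A–R): 202.04447/20 → 10 → K, 167.46380/10 → 16 → Q; chars KQ.
Square (2°×1°, digits 0–9): 2.04447/2 → 1, 7.46380/1 → 7; chars 17.
Subsquare (5′×2.5′, letters a–x): 0.04447/0.0833333 → 0 → a, 0.46380/0.0416667 → 11 → l; chars al.
Extended square (30″×15″, digits 0–9): 0.04447/0.00833333 → 5, 0.00547/0.00416667 → 1; chars 51.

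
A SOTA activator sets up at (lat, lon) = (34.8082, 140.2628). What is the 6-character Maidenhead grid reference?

Offset from 180°W / 90°S: lon 320.2628°, lat 124.8082°.
Field: lon ⌊320.2628/20⌋ = 16 → Q; lat ⌊124.8082/10⌋ = 12 → M.
Square: lon ⌊0.2628/2⌋ = 0; lat ⌊4.8082/1⌋ = 4.
Subsquare: lon ⌊0.2628/0.0833333⌋ = 3 → d; lat ⌊0.8082/0.0416667⌋ = 19 → t.

QM04dt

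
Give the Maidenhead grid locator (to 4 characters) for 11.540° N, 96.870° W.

Add 180° to longitude and 90° to latitude: 83.13, 101.54.
Field: lon ⌊83.13/20⌋ = 4 → E; lat ⌊101.54/10⌋ = 10 → K.
Square: lon ⌊3.13/2⌋ = 1; lat ⌊1.54/1⌋ = 1.

EK11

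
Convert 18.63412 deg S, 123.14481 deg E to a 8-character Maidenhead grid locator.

Shift to the Maidenhead origin (180°W, 90°S): lon 303.14481, lat 71.36588.
Field: lon ⌊303.14481/20⌋ = 15 → P; lat ⌊71.36588/10⌋ = 7 → H.
Square: lon ⌊3.14481/2⌋ = 1; lat ⌊1.36588/1⌋ = 1.
Subsquare: lon ⌊1.14481/0.0833333⌋ = 13 → n; lat ⌊0.36588/0.0416667⌋ = 8 → i.
Extended square: lon ⌊0.06148/0.00833333⌋ = 7; lat ⌊0.03255/0.00416667⌋ = 7.

PH11ni77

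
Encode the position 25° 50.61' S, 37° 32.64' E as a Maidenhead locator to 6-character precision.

Shift to the Maidenhead origin (180°W, 90°S): lon 217.5440, lat 64.1565.
Field: 217.5440/20 → 10 → K, 64.1565/10 → 6 → G; chars KG.
Square: 17.5440/2 → 8, 4.1565/1 → 4; chars 84.
Subsquare: 1.5440/0.0833333 → 18 → s, 0.1565/0.0416667 → 3 → d; chars sd.

KG84sd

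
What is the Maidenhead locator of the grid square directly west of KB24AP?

KB14xp

Longitude subsquare a = 0; −1 → -1, wraps to 23 = x, carry into square.
Longitude square 2; −1 → 1.
The latitude characters are unchanged.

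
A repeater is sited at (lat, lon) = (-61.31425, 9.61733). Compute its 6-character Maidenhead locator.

JC48tq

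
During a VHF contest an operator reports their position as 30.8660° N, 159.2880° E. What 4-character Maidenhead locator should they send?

Offset from 180°W / 90°S: lon 339.29°, lat 120.87°.
Field (20°×10°, letters A–R): lon ⌊339.29/20⌋ = 16 → Q; lat ⌊120.87/10⌋ = 12 → M.
Square (2°×1°, digits 0–9): lon ⌊19.29/2⌋ = 9; lat ⌊0.87/1⌋ = 0.

QM90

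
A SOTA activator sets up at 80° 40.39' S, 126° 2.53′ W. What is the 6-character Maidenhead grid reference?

Shift to the Maidenhead origin (180°W, 90°S): lon 53.9578, lat 9.3268.
Field: lon ⌊53.9578/20⌋ = 2 → C; lat ⌊9.3268/10⌋ = 0 → A.
Square: lon ⌊13.9578/2⌋ = 6; lat ⌊9.3268/1⌋ = 9.
Subsquare: lon ⌊1.9578/0.0833333⌋ = 23 → x; lat ⌊0.3268/0.0416667⌋ = 7 → h.

CA69xh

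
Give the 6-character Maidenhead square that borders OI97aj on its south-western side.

OI87xi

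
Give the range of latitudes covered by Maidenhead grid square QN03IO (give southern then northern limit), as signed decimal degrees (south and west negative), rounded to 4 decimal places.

Field Q=16, N=13: +16·20° lon, +13·10° lat → SW at lon 140°, lat 40°.
Square 0, 3: +0·2° lon, +3·1° lat → SW at lon 140°, lat 43°.
Subsquare i=8, o=14: +8·0.0833333° lon, +14·0.0416667° lat → SW at lon 140.667°, lat 43.5833°.
Cell spans 0.0833333° lon × 0.0416667° lat.
south 43.5833, north 43.6250.

43.5833, 43.6250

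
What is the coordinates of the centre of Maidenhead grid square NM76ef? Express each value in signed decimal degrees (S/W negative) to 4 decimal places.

36.2292, 94.3750

Field N=13, M=12: +13·20° lon, +12·10° lat → SW at lon 80°, lat 30°.
Square 7, 6: +7·2° lon, +6·1° lat → SW at lon 94°, lat 36°.
Subsquare e=4, f=5: +4·0.0833333° lon, +5·0.0416667° lat → SW at lon 94.3333°, lat 36.2083°.
Cell spans 0.0833333° lon × 0.0416667° lat. Centre is SW corner plus half of each.
latitude 36.2292, longitude 94.3750.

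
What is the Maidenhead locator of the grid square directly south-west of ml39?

Longitude square 3; −1 → 2.
Latitude square 9; −1 → 8.

ML28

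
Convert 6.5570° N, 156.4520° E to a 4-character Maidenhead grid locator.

Add 180° to longitude and 90° to latitude: 336.45, 96.56.
Field: 336.45/20 → 16 → Q, 96.56/10 → 9 → J; chars QJ.
Square: 16.45/2 → 8, 6.56/1 → 6; chars 86.

QJ86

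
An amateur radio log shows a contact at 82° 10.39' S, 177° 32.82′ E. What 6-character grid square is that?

RA87st

Shift to the Maidenhead origin (180°W, 90°S): lon 357.5470, lat 7.8268.
Field: lon ⌊357.5470/20⌋ = 17 → R; lat ⌊7.8268/10⌋ = 0 → A.
Square: lon ⌊17.5470/2⌋ = 8; lat ⌊7.8268/1⌋ = 7.
Subsquare: lon ⌊1.5470/0.0833333⌋ = 18 → s; lat ⌊0.8268/0.0416667⌋ = 19 → t.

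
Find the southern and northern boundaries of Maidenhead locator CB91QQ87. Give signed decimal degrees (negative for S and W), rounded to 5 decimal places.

-78.30417, -78.30000

Field C=2, B=1: +2·20° lon, +1·10° lat → SW at lon -140°, lat -80°.
Square 9, 1: +9·2° lon, +1·1° lat → SW at lon -122°, lat -79°.
Subsquare q=16, q=16: +16·0.0833333° lon, +16·0.0416667° lat → SW at lon -120.667°, lat -78.3333°.
Extended square 8, 7: +8·0.00833333° lon, +7·0.00416667° lat → SW at lon -120.6°, lat -78.3042°.
Cell spans 0.00833333° lon × 0.00416667° lat.
south -78.30417, north -78.30000.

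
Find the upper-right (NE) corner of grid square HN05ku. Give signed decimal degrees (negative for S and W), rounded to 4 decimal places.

45.8750, -39.0833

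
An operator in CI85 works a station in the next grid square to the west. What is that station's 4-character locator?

CI75

Longitude square 8; −1 → 7.
The latitude characters are unchanged.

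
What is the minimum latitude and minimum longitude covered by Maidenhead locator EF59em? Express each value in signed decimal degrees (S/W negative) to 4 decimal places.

-30.5000, -89.6667

Field E=4, F=5: +4·20° lon, +5·10° lat → SW at lon -100°, lat -40°.
Square 5, 9: +5·2° lon, +9·1° lat → SW at lon -90°, lat -31°.
Subsquare e=4, m=12: +4·0.0833333° lon, +12·0.0416667° lat → SW at lon -89.6667°, lat -30.5°.
latitude -30.5000, longitude -89.6667.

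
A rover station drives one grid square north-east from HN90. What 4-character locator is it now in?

IN01

Longitude square 9; +1 → 10, wraps to 0, carry into field.
Longitude field H = 7; +1 → 8 = I.
Latitude square 0; +1 → 1.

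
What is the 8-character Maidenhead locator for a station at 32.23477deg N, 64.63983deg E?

Add 180° to longitude and 90° to latitude: 244.63983, 122.23477.
Field (20°×10°, letters A–R): 244.63983/20 → 12 → M, 122.23477/10 → 12 → M; chars MM.
Square (2°×1°, digits 0–9): 4.63983/2 → 2, 2.23477/1 → 2; chars 22.
Subsquare (5′×2.5′, letters a–x): 0.63983/0.0833333 → 7 → h, 0.23477/0.0416667 → 5 → f; chars hf.
Extended square (30″×15″, digits 0–9): 0.05650/0.00833333 → 6, 0.02644/0.00416667 → 6; chars 66.

MM22hf66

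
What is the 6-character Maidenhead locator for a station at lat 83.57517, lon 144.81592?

QR23jn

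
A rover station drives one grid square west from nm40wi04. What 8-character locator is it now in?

NM40vi94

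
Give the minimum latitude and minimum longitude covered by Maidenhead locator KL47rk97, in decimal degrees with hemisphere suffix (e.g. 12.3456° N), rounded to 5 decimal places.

27.44583° N, 29.49167° E

Field K=10, L=11: +10·20° lon, +11·10° lat → SW at lon 20°, lat 20°.
Square 4, 7: +4·2° lon, +7·1° lat → SW at lon 28°, lat 27°.
Subsquare r=17, k=10: +17·0.0833333° lon, +10·0.0416667° lat → SW at lon 29.4167°, lat 27.4167°.
Extended square 9, 7: +9·0.00833333° lon, +7·0.00416667° lat → SW at lon 29.4917°, lat 27.4458°.
latitude 27.44583° N, longitude 29.49167° E.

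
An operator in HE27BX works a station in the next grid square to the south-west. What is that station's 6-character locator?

HE27aw

Longitude subsquare b = 1; −1 → 0 = a.
Latitude subsquare x = 23; −1 → 22 = w.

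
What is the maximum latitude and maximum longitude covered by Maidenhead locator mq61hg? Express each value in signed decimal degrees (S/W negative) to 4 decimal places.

71.2917, 72.6667

Field M=12, Q=16: +12·20° lon, +16·10° lat → SW at lon 60°, lat 70°.
Square 6, 1: +6·2° lon, +1·1° lat → SW at lon 72°, lat 71°.
Subsquare h=7, g=6: +7·0.0833333° lon, +6·0.0416667° lat → SW at lon 72.5833°, lat 71.25°.
Cell spans 0.0833333° lon × 0.0416667° lat. NE corner is SW corner plus one full cell.
latitude 71.2917, longitude 72.6667.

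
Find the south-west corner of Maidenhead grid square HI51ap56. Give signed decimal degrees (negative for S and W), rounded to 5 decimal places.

-8.35000, -29.95833

Field H=7, I=8: +7·20° lon, +8·10° lat → SW at lon -40°, lat -10°.
Square 5, 1: +5·2° lon, +1·1° lat → SW at lon -30°, lat -9°.
Subsquare a=0, p=15: +0·0.0833333° lon, +15·0.0416667° lat → SW at lon -30°, lat -8.375°.
Extended square 5, 6: +5·0.00833333° lon, +6·0.00416667° lat → SW at lon -29.9583°, lat -8.35°.
latitude -8.35000, longitude -29.95833.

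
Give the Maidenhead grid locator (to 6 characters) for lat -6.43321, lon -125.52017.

CI73fn

Add 180° to longitude and 90° to latitude: 54.4798, 83.5668.
Field: lon ⌊54.4798/20⌋ = 2 → C; lat ⌊83.5668/10⌋ = 8 → I.
Square: lon ⌊14.4798/2⌋ = 7; lat ⌊3.5668/1⌋ = 3.
Subsquare: lon ⌊0.4798/0.0833333⌋ = 5 → f; lat ⌊0.5668/0.0416667⌋ = 13 → n.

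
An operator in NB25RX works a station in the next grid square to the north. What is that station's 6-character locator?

Latitude subsquare x = 23; +1 → 24, wraps to 0 = a, carry into square.
Latitude square 5; +1 → 6.
The longitude characters are unchanged.

NB26ra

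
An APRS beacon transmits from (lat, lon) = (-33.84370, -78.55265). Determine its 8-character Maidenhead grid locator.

FF06rd37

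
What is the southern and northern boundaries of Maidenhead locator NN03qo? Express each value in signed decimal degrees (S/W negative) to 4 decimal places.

43.5833, 43.6250

Field N=13, N=13: +13·20° lon, +13·10° lat → SW at lon 80°, lat 40°.
Square 0, 3: +0·2° lon, +3·1° lat → SW at lon 80°, lat 43°.
Subsquare q=16, o=14: +16·0.0833333° lon, +14·0.0416667° lat → SW at lon 81.3333°, lat 43.5833°.
Cell spans 0.0833333° lon × 0.0416667° lat.
south 43.5833, north 43.6250.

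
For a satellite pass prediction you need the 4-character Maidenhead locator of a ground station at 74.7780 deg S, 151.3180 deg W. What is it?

BB45

Add 180° to longitude and 90° to latitude: 28.68, 15.22.
Field: 28.68/20 → 1 → B, 15.22/10 → 1 → B; chars BB.
Square: 8.68/2 → 4, 5.22/1 → 5; chars 45.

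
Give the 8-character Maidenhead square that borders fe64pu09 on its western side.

FE64ou99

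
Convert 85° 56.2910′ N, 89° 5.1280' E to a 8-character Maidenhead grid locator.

Shift to the Maidenhead origin (180°W, 90°S): lon 269.08547, lat 175.93818.
Field: lon ⌊269.08547/20⌋ = 13 → N; lat ⌊175.93818/10⌋ = 17 → R.
Square: lon ⌊9.08547/2⌋ = 4; lat ⌊5.93818/1⌋ = 5.
Subsquare: lon ⌊1.08547/0.0833333⌋ = 13 → n; lat ⌊0.93818/0.0416667⌋ = 22 → w.
Extended square: lon ⌊0.00213/0.00833333⌋ = 0; lat ⌊0.02152/0.00416667⌋ = 5.

NR45nw05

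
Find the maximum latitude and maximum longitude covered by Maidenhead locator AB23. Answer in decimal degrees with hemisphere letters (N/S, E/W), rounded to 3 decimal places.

76.000° S, 174.000° W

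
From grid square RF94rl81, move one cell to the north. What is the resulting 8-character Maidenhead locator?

Latitude extended square 1; +1 → 2.
The longitude characters are unchanged.

RF94rl82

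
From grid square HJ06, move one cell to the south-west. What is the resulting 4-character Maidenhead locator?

Longitude square 0; −1 → -1, wraps to 9, carry into field.
Longitude field H = 7; −1 → 6 = G.
Latitude square 6; −1 → 5.

GJ95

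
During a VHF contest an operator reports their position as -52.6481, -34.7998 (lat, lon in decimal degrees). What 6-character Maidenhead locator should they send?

HD27oi

Shift to the Maidenhead origin (180°W, 90°S): lon 145.2002, lat 37.3519.
Field: 145.2002/20 → 7 → H, 37.3519/10 → 3 → D; chars HD.
Square: 5.2002/2 → 2, 7.3519/1 → 7; chars 27.
Subsquare: 1.2002/0.0833333 → 14 → o, 0.3519/0.0416667 → 8 → i; chars oi.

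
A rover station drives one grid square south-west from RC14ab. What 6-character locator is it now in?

Longitude subsquare a = 0; −1 → -1, wraps to 23 = x, carry into square.
Longitude square 1; −1 → 0.
Latitude subsquare b = 1; −1 → 0 = a.

RC04xa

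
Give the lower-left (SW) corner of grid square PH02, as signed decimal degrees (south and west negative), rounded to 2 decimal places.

-18.00, 120.00

Field P=15, H=7: +15·20° lon, +7·10° lat → SW at lon 120°, lat -20°.
Square 0, 2: +0·2° lon, +2·1° lat → SW at lon 120°, lat -18°.
latitude -18.00, longitude 120.00.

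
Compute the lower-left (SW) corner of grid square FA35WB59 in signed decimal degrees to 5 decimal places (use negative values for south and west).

-84.92083, -72.12500

Field F=5, A=0: +5·20° lon, +0·10° lat → SW at lon -80°, lat -90°.
Square 3, 5: +3·2° lon, +5·1° lat → SW at lon -74°, lat -85°.
Subsquare w=22, b=1: +22·0.0833333° lon, +1·0.0416667° lat → SW at lon -72.1667°, lat -84.9583°.
Extended square 5, 9: +5·0.00833333° lon, +9·0.00416667° lat → SW at lon -72.125°, lat -84.9208°.
latitude -84.92083, longitude -72.12500.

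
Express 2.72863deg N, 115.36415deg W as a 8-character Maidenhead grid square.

Add 180° to longitude and 90° to latitude: 64.63585, 92.72863.
Field: lon ⌊64.63585/20⌋ = 3 → D; lat ⌊92.72863/10⌋ = 9 → J.
Square: lon ⌊4.63585/2⌋ = 2; lat ⌊2.72863/1⌋ = 2.
Subsquare: lon ⌊0.63585/0.0833333⌋ = 7 → h; lat ⌊0.72863/0.0416667⌋ = 17 → r.
Extended square: lon ⌊0.05252/0.00833333⌋ = 6; lat ⌊0.02030/0.00416667⌋ = 4.

DJ22hr64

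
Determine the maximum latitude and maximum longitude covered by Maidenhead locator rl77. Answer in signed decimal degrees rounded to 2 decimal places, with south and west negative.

28.00, 176.00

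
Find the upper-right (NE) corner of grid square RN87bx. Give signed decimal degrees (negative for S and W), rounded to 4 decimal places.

Field R=17, N=13: +17·20° lon, +13·10° lat → SW at lon 160°, lat 40°.
Square 8, 7: +8·2° lon, +7·1° lat → SW at lon 176°, lat 47°.
Subsquare b=1, x=23: +1·0.0833333° lon, +23·0.0416667° lat → SW at lon 176.083°, lat 47.9583°.
Cell spans 0.0833333° lon × 0.0416667° lat. NE corner is SW corner plus one full cell.
latitude 48.0000, longitude 176.1667.

48.0000, 176.1667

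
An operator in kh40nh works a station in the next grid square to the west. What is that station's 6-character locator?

Longitude subsquare n = 13; −1 → 12 = m.
The latitude characters are unchanged.

KH40mh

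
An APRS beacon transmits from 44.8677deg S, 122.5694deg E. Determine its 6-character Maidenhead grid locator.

Add 180° to longitude and 90° to latitude: 302.5694, 45.1323.
Field: lon ⌊302.5694/20⌋ = 15 → P; lat ⌊45.1323/10⌋ = 4 → E.
Square: lon ⌊2.5694/2⌋ = 1; lat ⌊5.1323/1⌋ = 5.
Subsquare: lon ⌊0.5694/0.0833333⌋ = 6 → g; lat ⌊0.1323/0.0416667⌋ = 3 → d.

PE15gd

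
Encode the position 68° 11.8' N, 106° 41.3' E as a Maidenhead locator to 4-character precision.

Add 180° to longitude and 90° to latitude: 286.69, 158.20.
Field (20°×10°, letters A–R): lon ⌊286.69/20⌋ = 14 → O; lat ⌊158.20/10⌋ = 15 → P.
Square (2°×1°, digits 0–9): lon ⌊6.69/2⌋ = 3; lat ⌊8.20/1⌋ = 8.

OP38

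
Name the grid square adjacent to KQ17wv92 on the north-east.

KQ17xv03

Longitude extended square 9; +1 → 10, wraps to 0, carry into subsquare.
Longitude subsquare w = 22; +1 → 23 = x.
Latitude extended square 2; +1 → 3.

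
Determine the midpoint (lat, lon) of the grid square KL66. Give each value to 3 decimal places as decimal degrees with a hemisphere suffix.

26.500° N, 33.000° E

Field K=10, L=11: +10·20° lon, +11·10° lat → SW at lon 20°, lat 20°.
Square 6, 6: +6·2° lon, +6·1° lat → SW at lon 32°, lat 26°.
Cell spans 2° lon × 1° lat. Centre is SW corner plus half of each.
latitude 26.500° N, longitude 33.000° E.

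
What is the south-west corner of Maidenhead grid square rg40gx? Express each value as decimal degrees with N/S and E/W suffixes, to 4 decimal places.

29.0417° S, 168.5000° E

Field R=17, G=6: +17·20° lon, +6·10° lat → SW at lon 160°, lat -30°.
Square 4, 0: +4·2° lon, +0·1° lat → SW at lon 168°, lat -30°.
Subsquare g=6, x=23: +6·0.0833333° lon, +23·0.0416667° lat → SW at lon 168.5°, lat -29.0417°.
latitude 29.0417° S, longitude 168.5000° E.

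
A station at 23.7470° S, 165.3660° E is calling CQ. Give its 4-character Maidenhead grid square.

Shift to the Maidenhead origin (180°W, 90°S): lon 345.37, lat 66.25.
Field: lon ⌊345.37/20⌋ = 17 → R; lat ⌊66.25/10⌋ = 6 → G.
Square: lon ⌊5.37/2⌋ = 2; lat ⌊6.25/1⌋ = 6.

RG26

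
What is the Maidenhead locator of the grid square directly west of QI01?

PI91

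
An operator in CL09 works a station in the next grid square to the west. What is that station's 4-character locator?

BL99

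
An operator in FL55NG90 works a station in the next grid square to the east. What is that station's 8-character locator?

Longitude extended square 9; +1 → 10, wraps to 0, carry into subsquare.
Longitude subsquare n = 13; +1 → 14 = o.
The latitude characters are unchanged.

FL55og00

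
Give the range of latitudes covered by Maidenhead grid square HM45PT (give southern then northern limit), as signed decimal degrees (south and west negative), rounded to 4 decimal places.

35.7917, 35.8333

Field H=7, M=12: +7·20° lon, +12·10° lat → SW at lon -40°, lat 30°.
Square 4, 5: +4·2° lon, +5·1° lat → SW at lon -32°, lat 35°.
Subsquare p=15, t=19: +15·0.0833333° lon, +19·0.0416667° lat → SW at lon -30.75°, lat 35.7917°.
Cell spans 0.0833333° lon × 0.0416667° lat.
south 35.7917, north 35.8333.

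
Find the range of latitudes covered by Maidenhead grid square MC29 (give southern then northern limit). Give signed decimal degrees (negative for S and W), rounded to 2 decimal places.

Field M=12, C=2: +12·20° lon, +2·10° lat → SW at lon 60°, lat -70°.
Square 2, 9: +2·2° lon, +9·1° lat → SW at lon 64°, lat -61°.
Cell spans 2° lon × 1° lat.
south -61.00, north -60.00.

-61.00, -60.00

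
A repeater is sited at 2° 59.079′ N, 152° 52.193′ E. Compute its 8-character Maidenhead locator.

Shift to the Maidenhead origin (180°W, 90°S): lon 332.86988, lat 92.98465.
Field: lon ⌊332.86988/20⌋ = 16 → Q; lat ⌊92.98465/10⌋ = 9 → J.
Square: lon ⌊12.86988/2⌋ = 6; lat ⌊2.98465/1⌋ = 2.
Subsquare: lon ⌊0.86988/0.0833333⌋ = 10 → k; lat ⌊0.98465/0.0416667⌋ = 23 → x.
Extended square: lon ⌊0.03655/0.00833333⌋ = 4; lat ⌊0.02632/0.00416667⌋ = 6.

QJ62kx46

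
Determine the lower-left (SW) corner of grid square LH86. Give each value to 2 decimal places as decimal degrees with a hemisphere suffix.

Field L=11, H=7: +11·20° lon, +7·10° lat → SW at lon 40°, lat -20°.
Square 8, 6: +8·2° lon, +6·1° lat → SW at lon 56°, lat -14°.
latitude 14.00° S, longitude 56.00° E.

14.00° S, 56.00° E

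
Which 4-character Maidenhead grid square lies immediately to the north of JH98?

Latitude square 8; +1 → 9.
The longitude characters are unchanged.

JH99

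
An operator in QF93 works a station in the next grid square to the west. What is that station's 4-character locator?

Longitude square 9; −1 → 8.
The latitude characters are unchanged.

QF83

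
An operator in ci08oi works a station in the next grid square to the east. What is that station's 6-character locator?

Longitude subsquare o = 14; +1 → 15 = p.
The latitude characters are unchanged.

CI08pi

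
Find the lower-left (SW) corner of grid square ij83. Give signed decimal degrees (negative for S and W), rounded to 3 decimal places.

Field I=8, J=9: +8·20° lon, +9·10° lat → SW at lon -20°, lat 0°.
Square 8, 3: +8·2° lon, +3·1° lat → SW at lon -4°, lat 3°.
latitude 3.000, longitude -4.000.

3.000, -4.000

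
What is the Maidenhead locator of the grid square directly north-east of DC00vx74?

DC00vx85

Longitude extended square 7; +1 → 8.
Latitude extended square 4; +1 → 5.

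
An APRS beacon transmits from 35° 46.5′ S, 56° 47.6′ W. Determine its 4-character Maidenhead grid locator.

Offset from 180°W / 90°S: lon 123.21°, lat 54.23°.
Field: lon ⌊123.21/20⌋ = 6 → G; lat ⌊54.23/10⌋ = 5 → F.
Square: lon ⌊3.21/2⌋ = 1; lat ⌊4.23/1⌋ = 4.

GF14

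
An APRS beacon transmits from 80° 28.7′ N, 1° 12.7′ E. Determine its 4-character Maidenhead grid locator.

JR00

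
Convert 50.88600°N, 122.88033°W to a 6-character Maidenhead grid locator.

Add 180° to longitude and 90° to latitude: 57.1197, 140.8860.
Field: lon ⌊57.1197/20⌋ = 2 → C; lat ⌊140.8860/10⌋ = 14 → O.
Square: lon ⌊17.1197/2⌋ = 8; lat ⌊0.8860/1⌋ = 0.
Subsquare: lon ⌊1.1197/0.0833333⌋ = 13 → n; lat ⌊0.8860/0.0416667⌋ = 21 → v.

CO80nv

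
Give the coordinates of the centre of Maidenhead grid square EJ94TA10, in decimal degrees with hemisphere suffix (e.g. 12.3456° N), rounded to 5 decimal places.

4.00208° N, 80.40417° W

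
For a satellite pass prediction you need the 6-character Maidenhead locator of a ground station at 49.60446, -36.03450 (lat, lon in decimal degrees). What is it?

Add 180° to longitude and 90° to latitude: 143.9655, 139.6045.
Field (20°×10°, letters A–R): lon ⌊143.9655/20⌋ = 7 → H; lat ⌊139.6045/10⌋ = 13 → N.
Square (2°×1°, digits 0–9): lon ⌊3.9655/2⌋ = 1; lat ⌊9.6045/1⌋ = 9.
Subsquare (5′×2.5′, letters a–x): lon ⌊1.9655/0.0833333⌋ = 23 → x; lat ⌊0.6045/0.0416667⌋ = 14 → o.

HN19xo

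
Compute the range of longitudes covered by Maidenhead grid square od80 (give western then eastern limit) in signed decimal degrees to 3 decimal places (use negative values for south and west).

Field O=14, D=3: +14·20° lon, +3·10° lat → SW at lon 100°, lat -60°.
Square 8, 0: +8·2° lon, +0·1° lat → SW at lon 116°, lat -60°.
Cell spans 2° lon × 1° lat.
west 116.000, east 118.000.

116.000, 118.000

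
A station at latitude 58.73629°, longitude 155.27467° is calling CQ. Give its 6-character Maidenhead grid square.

QO78pr

Offset from 180°W / 90°S: lon 335.2747°, lat 148.7363°.
Field: lon ⌊335.2747/20⌋ = 16 → Q; lat ⌊148.7363/10⌋ = 14 → O.
Square: lon ⌊15.2747/2⌋ = 7; lat ⌊8.7363/1⌋ = 8.
Subsquare: lon ⌊1.2747/0.0833333⌋ = 15 → p; lat ⌊0.7363/0.0416667⌋ = 17 → r.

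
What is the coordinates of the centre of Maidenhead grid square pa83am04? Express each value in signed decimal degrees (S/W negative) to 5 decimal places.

Field P=15, A=0: +15·20° lon, +0·10° lat → SW at lon 120°, lat -90°.
Square 8, 3: +8·2° lon, +3·1° lat → SW at lon 136°, lat -87°.
Subsquare a=0, m=12: +0·0.0833333° lon, +12·0.0416667° lat → SW at lon 136°, lat -86.5°.
Extended square 0, 4: +0·0.00833333° lon, +4·0.00416667° lat → SW at lon 136°, lat -86.4833°.
Cell spans 0.00833333° lon × 0.00416667° lat. Centre is SW corner plus half of each.
latitude -86.48125, longitude 136.00417.

-86.48125, 136.00417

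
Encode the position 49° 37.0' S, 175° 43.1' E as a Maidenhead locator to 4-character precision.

RE70

Shift to the Maidenhead origin (180°W, 90°S): lon 355.72, lat 40.38.
Field: lon ⌊355.72/20⌋ = 17 → R; lat ⌊40.38/10⌋ = 4 → E.
Square: lon ⌊15.72/2⌋ = 7; lat ⌊0.38/1⌋ = 0.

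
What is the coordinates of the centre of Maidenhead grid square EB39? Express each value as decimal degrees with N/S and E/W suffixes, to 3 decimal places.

Field E=4, B=1: +4·20° lon, +1·10° lat → SW at lon -100°, lat -80°.
Square 3, 9: +3·2° lon, +9·1° lat → SW at lon -94°, lat -71°.
Cell spans 2° lon × 1° lat. Centre is SW corner plus half of each.
latitude 70.500° S, longitude 93.000° W.

70.500° S, 93.000° W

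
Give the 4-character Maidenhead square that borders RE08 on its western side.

QE98

Longitude square 0; −1 → -1, wraps to 9, carry into field.
Longitude field R = 17; −1 → 16 = Q.
The latitude characters are unchanged.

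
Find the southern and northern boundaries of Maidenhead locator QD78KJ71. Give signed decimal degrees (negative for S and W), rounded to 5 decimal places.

Field Q=16, D=3: +16·20° lon, +3·10° lat → SW at lon 140°, lat -60°.
Square 7, 8: +7·2° lon, +8·1° lat → SW at lon 154°, lat -52°.
Subsquare k=10, j=9: +10·0.0833333° lon, +9·0.0416667° lat → SW at lon 154.833°, lat -51.625°.
Extended square 7, 1: +7·0.00833333° lon, +1·0.00416667° lat → SW at lon 154.892°, lat -51.6208°.
Cell spans 0.00833333° lon × 0.00416667° lat.
south -51.62083, north -51.61667.

-51.62083, -51.61667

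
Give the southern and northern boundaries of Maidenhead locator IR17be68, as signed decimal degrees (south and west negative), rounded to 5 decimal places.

Field I=8, R=17: +8·20° lon, +17·10° lat → SW at lon -20°, lat 80°.
Square 1, 7: +1·2° lon, +7·1° lat → SW at lon -18°, lat 87°.
Subsquare b=1, e=4: +1·0.0833333° lon, +4·0.0416667° lat → SW at lon -17.9167°, lat 87.1667°.
Extended square 6, 8: +6·0.00833333° lon, +8·0.00416667° lat → SW at lon -17.8667°, lat 87.2°.
Cell spans 0.00833333° lon × 0.00416667° lat.
south 87.20000, north 87.20417.

87.20000, 87.20417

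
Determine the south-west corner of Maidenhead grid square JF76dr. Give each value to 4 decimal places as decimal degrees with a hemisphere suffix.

33.2917° S, 14.2500° E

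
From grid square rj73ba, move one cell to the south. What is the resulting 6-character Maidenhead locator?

Latitude subsquare a = 0; −1 → -1, wraps to 23 = x, carry into square.
Latitude square 3; −1 → 2.
The longitude characters are unchanged.

RJ72bx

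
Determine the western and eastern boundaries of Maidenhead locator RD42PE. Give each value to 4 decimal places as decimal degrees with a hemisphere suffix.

169.2500° E, 169.3333° E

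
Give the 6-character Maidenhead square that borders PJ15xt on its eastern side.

PJ25at

Longitude subsquare x = 23; +1 → 24, wraps to 0 = a, carry into square.
Longitude square 1; +1 → 2.
The latitude characters are unchanged.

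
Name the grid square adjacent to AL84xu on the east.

Longitude subsquare x = 23; +1 → 24, wraps to 0 = a, carry into square.
Longitude square 8; +1 → 9.
The latitude characters are unchanged.

AL94au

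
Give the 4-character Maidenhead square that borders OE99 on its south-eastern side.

Longitude square 9; +1 → 10, wraps to 0, carry into field.
Longitude field O = 14; +1 → 15 = P.
Latitude square 9; −1 → 8.

PE08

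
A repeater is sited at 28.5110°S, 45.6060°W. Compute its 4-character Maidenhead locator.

GG71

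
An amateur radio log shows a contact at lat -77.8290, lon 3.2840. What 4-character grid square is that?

JB12

Shift to the Maidenhead origin (180°W, 90°S): lon 183.28, lat 12.17.
Field: lon ⌊183.28/20⌋ = 9 → J; lat ⌊12.17/10⌋ = 1 → B.
Square: lon ⌊3.28/2⌋ = 1; lat ⌊2.17/1⌋ = 2.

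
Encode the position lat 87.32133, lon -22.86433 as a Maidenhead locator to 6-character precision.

HR87nh

Offset from 180°W / 90°S: lon 157.1357°, lat 177.3213°.
Field: 157.1357/20 → 7 → H, 177.3213/10 → 17 → R; chars HR.
Square: 17.1357/2 → 8, 7.3213/1 → 7; chars 87.
Subsquare: 1.1357/0.0833333 → 13 → n, 0.3213/0.0416667 → 7 → h; chars nh.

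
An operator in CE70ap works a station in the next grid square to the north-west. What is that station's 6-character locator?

Longitude subsquare a = 0; −1 → -1, wraps to 23 = x, carry into square.
Longitude square 7; −1 → 6.
Latitude subsquare p = 15; +1 → 16 = q.

CE60xq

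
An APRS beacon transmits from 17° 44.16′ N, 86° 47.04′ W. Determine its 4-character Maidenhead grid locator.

EK67

Add 180° to longitude and 90° to latitude: 93.22, 107.74.
Field: lon ⌊93.22/20⌋ = 4 → E; lat ⌊107.74/10⌋ = 10 → K.
Square: lon ⌊13.22/2⌋ = 6; lat ⌊7.74/1⌋ = 7.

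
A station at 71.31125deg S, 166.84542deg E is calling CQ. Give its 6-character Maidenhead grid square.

RB38kq

Offset from 180°W / 90°S: lon 346.8454°, lat 18.6887°.
Field (20°×10°, letters A–R): 346.8454/20 → 17 → R, 18.6887/10 → 1 → B; chars RB.
Square (2°×1°, digits 0–9): 6.8454/2 → 3, 8.6887/1 → 8; chars 38.
Subsquare (5′×2.5′, letters a–x): 0.8454/0.0833333 → 10 → k, 0.6887/0.0416667 → 16 → q; chars kq.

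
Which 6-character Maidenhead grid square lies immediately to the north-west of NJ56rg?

Longitude subsquare r = 17; −1 → 16 = q.
Latitude subsquare g = 6; +1 → 7 = h.

NJ56qh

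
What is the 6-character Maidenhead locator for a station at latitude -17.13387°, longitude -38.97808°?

HH02mu

Shift to the Maidenhead origin (180°W, 90°S): lon 141.0219, lat 72.8661.
Field: 141.0219/20 → 7 → H, 72.8661/10 → 7 → H; chars HH.
Square: 1.0219/2 → 0, 2.8661/1 → 2; chars 02.
Subsquare: 1.0219/0.0833333 → 12 → m, 0.8661/0.0416667 → 20 → u; chars mu.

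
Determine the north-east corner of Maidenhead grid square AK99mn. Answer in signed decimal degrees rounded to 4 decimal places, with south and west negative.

Field A=0, K=10: +0·20° lon, +10·10° lat → SW at lon -180°, lat 10°.
Square 9, 9: +9·2° lon, +9·1° lat → SW at lon -162°, lat 19°.
Subsquare m=12, n=13: +12·0.0833333° lon, +13·0.0416667° lat → SW at lon -161°, lat 19.5417°.
Cell spans 0.0833333° lon × 0.0416667° lat. NE corner is SW corner plus one full cell.
latitude 19.5833, longitude -160.9167.

19.5833, -160.9167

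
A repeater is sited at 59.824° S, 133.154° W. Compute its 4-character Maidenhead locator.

CD30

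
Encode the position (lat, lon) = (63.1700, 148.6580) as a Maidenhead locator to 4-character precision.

Shift to the Maidenhead origin (180°W, 90°S): lon 328.66, lat 153.17.
Field: 328.66/20 → 16 → Q, 153.17/10 → 15 → P; chars QP.
Square: 8.66/2 → 4, 3.17/1 → 3; chars 43.

QP43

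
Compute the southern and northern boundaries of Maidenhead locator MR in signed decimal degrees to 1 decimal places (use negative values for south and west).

Field M=12, R=17: +12·20° lon, +17·10° lat → SW at lon 60°, lat 80°.
Cell spans 20° lon × 10° lat.
south 80.0, north 90.0.

80.0, 90.0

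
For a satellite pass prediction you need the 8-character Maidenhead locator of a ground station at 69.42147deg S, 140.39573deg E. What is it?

Shift to the Maidenhead origin (180°W, 90°S): lon 320.39573, lat 20.57853.
Field (20°×10°, letters A–R): 320.39573/20 → 16 → Q, 20.57853/10 → 2 → C; chars QC.
Square (2°×1°, digits 0–9): 0.39573/2 → 0, 0.57853/1 → 0; chars 00.
Subsquare (5′×2.5′, letters a–x): 0.39573/0.0833333 → 4 → e, 0.57853/0.0416667 → 13 → n; chars en.
Extended square (30″×15″, digits 0–9): 0.06240/0.00833333 → 7, 0.03686/0.00416667 → 8; chars 78.

QC00en78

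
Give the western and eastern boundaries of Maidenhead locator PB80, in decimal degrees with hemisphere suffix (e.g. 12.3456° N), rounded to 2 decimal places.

Field P=15, B=1: +15·20° lon, +1·10° lat → SW at lon 120°, lat -80°.
Square 8, 0: +8·2° lon, +0·1° lat → SW at lon 136°, lat -80°.
Cell spans 2° lon × 1° lat.
west 136.00° E, east 138.00° E.

136.00° E, 138.00° E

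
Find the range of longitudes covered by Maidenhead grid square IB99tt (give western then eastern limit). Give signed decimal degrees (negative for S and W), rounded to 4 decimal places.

Field I=8, B=1: +8·20° lon, +1·10° lat → SW at lon -20°, lat -80°.
Square 9, 9: +9·2° lon, +9·1° lat → SW at lon -2°, lat -71°.
Subsquare t=19, t=19: +19·0.0833333° lon, +19·0.0416667° lat → SW at lon -0.416667°, lat -70.2083°.
Cell spans 0.0833333° lon × 0.0416667° lat.
west -0.4167, east -0.3333.

-0.4167, -0.3333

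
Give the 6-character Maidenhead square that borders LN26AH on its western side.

Longitude subsquare a = 0; −1 → -1, wraps to 23 = x, carry into square.
Longitude square 2; −1 → 1.
The latitude characters are unchanged.

LN16xh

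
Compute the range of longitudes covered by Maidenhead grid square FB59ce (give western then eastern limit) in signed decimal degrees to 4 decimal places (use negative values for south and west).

-69.8333, -69.7500

Field F=5, B=1: +5·20° lon, +1·10° lat → SW at lon -80°, lat -80°.
Square 5, 9: +5·2° lon, +9·1° lat → SW at lon -70°, lat -71°.
Subsquare c=2, e=4: +2·0.0833333° lon, +4·0.0416667° lat → SW at lon -69.8333°, lat -70.8333°.
Cell spans 0.0833333° lon × 0.0416667° lat.
west -69.8333, east -69.7500.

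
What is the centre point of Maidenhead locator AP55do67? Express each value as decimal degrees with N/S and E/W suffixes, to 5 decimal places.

65.61458° N, 169.69583° W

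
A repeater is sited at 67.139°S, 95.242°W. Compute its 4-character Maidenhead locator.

EC22

Add 180° to longitude and 90° to latitude: 84.76, 22.86.
Field: lon ⌊84.76/20⌋ = 4 → E; lat ⌊22.86/10⌋ = 2 → C.
Square: lon ⌊4.76/2⌋ = 2; lat ⌊2.86/1⌋ = 2.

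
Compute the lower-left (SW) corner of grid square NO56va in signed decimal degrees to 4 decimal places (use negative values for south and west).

Field N=13, O=14: +13·20° lon, +14·10° lat → SW at lon 80°, lat 50°.
Square 5, 6: +5·2° lon, +6·1° lat → SW at lon 90°, lat 56°.
Subsquare v=21, a=0: +21·0.0833333° lon, +0·0.0416667° lat → SW at lon 91.75°, lat 56°.
latitude 56.0000, longitude 91.7500.

56.0000, 91.7500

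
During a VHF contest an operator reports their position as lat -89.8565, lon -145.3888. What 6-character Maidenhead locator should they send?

BA70hd

Add 180° to longitude and 90° to latitude: 34.6112, 0.1435.
Field: 34.6112/20 → 1 → B, 0.1435/10 → 0 → A; chars BA.
Square: 14.6112/2 → 7, 0.1435/1 → 0; chars 70.
Subsquare: 0.6112/0.0833333 → 7 → h, 0.1435/0.0416667 → 3 → d; chars hd.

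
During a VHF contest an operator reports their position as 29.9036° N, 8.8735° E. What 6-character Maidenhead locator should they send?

Add 180° to longitude and 90° to latitude: 188.8735, 119.9036.
Field (20°×10°, letters A–R): 188.8735/20 → 9 → J, 119.9036/10 → 11 → L; chars JL.
Square (2°×1°, digits 0–9): 8.8735/2 → 4, 9.9036/1 → 9; chars 49.
Subsquare (5′×2.5′, letters a–x): 0.8735/0.0833333 → 10 → k, 0.9036/0.0416667 → 21 → v; chars kv.

JL49kv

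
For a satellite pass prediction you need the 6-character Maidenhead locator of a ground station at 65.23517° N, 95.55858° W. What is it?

Offset from 180°W / 90°S: lon 84.4414°, lat 155.2352°.
Field: 84.4414/20 → 4 → E, 155.2352/10 → 15 → P; chars EP.
Square: 4.4414/2 → 2, 5.2352/1 → 5; chars 25.
Subsquare: 0.4414/0.0833333 → 5 → f, 0.2352/0.0416667 → 5 → f; chars ff.

EP25ff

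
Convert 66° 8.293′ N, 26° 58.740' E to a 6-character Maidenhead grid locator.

Add 180° to longitude and 90° to latitude: 206.9790, 156.1382.
Field: lon ⌊206.9790/20⌋ = 10 → K; lat ⌊156.1382/10⌋ = 15 → P.
Square: lon ⌊6.9790/2⌋ = 3; lat ⌊6.1382/1⌋ = 6.
Subsquare: lon ⌊0.9790/0.0833333⌋ = 11 → l; lat ⌊0.1382/0.0416667⌋ = 3 → d.

KP36ld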